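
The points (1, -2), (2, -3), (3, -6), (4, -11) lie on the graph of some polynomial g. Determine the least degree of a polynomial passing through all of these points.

Forward differences of the values at s = 1, 2, 3, 4:
  g  : -2  -3  -6  -11
  Δ  : -1  -3  -5
  Δ^2: -2  -2
  Δ^3: 0
The second differences are constant (-2) and nonzero, while all higher differences vanish, so the minimal degree is 2.

2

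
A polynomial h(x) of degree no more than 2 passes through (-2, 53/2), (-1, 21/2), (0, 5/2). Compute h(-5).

Using the Lagrange interpolation formula with nodes -2, -1, 0:
  L_0(x) = (x + 1)x / 2
  L_1(x) = (x + 2)x / -1
  L_2(x) = (x + 2)(x + 1) / 2
Then h(x) = 53/2·L_0(x) + 21/2·L_1(x) + 5/2·L_2(x).
Expanding and collecting terms gives h(x) = 4x² - 4x + 5/2.
Evaluating at x = -5: h(-5) = 245/2.

245/2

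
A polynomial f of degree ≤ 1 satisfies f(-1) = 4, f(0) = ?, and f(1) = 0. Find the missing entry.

The 2 known points determine the degree-1 polynomial uniquely.
Write f(u) = au + b. Substituting each data point gives a linear system:
  -a + b = 4
  a + b = 0
Solving the system yields a = -2, b = 2.
So f(u) = -2u + 2.
Then f(0) = 2.

2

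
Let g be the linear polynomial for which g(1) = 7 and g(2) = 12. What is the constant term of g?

Write g(s) = as + b. Substituting each data point gives a linear system:
  a + b = 7
  2a + b = 12
Solving the system yields a = 5, b = 2.
So g(s) = 5s + 2.
The constant term is 2.

2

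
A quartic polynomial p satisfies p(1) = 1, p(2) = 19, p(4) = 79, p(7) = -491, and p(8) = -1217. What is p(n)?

p(n) = -n^4 + 6n^3 - 3n^2 - 1

Write p(n) = an^4 + bn^3 + cn^2 + dn + e. Substituting each data point gives a linear system:
  a + b + c + d + e = 1
  16a + 8b + 4c + 2d + e = 19
  256a + 64b + 16c + 4d + e = 79
  2401a + 343b + 49c + 7d + e = -491
  4096a + 512b + 64c + 8d + e = -1217
Solving the system yields a = -1, b = 6, c = -3, d = 0, e = -1.
So p(n) = -n^4 + 6n^3 - 3n^2 - 1.
Check: p(1) = 1. ✓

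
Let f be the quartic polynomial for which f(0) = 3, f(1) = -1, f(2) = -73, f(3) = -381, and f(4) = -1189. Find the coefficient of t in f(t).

-2

Write f(t) = at^4 + bt^3 + ct^2 + dt + e. Substituting each data point gives a linear system:
  e = 3
  a + b + c + d + e = -1
  16a + 8b + 4c + 2d + e = -73
  81a + 27b + 9c + 3d + e = -381
  256a + 64b + 16c + 4d + e = -1189
Solving the system yields a = -4, b = -4, c = 6, d = -2, e = 3.
So f(t) = -4t⁴ - 4t³ + 6t² - 2t + 3.
The coefficient of t is -2.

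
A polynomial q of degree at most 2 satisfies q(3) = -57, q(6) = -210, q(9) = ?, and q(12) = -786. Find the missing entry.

-453

The 3 known points determine the degree-2 polynomial uniquely.
Write q(x) = ax^2 + bx + c. Substituting each data point gives a linear system:
  9a + 3b + c = -57
  36a + 6b + c = -210
  144a + 12b + c = -786
Solving the system yields a = -5, b = -6, c = 6.
So q(x) = -5x^2 - 6x + 6.
Then q(9) = -453.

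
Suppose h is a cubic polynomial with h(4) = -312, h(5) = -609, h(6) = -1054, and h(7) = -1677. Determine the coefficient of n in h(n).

Write h(n) = an^3 + bn^2 + cn + d. Substituting each data point gives a linear system:
  64a + 16b + 4c + d = -312
  125a + 25b + 5c + d = -609
  216a + 36b + 6c + d = -1054
  343a + 49b + 7c + d = -1677
Solving the system yields a = -5, b = 1, c = -1, d = -4.
So h(n) = -5n^3 + n^2 - n - 4.
The coefficient of n is -1.

-1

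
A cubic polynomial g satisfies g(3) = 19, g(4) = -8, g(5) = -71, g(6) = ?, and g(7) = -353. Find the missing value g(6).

-182

The 4 known points determine the degree-3 polynomial uniquely.
Write g(t) = at^3 + bt^2 + ct + d. Substituting each data point gives a linear system:
  27a + 9b + 3c + d = 19
  64a + 16b + 4c + d = -8
  125a + 25b + 5c + d = -71
  343a + 49b + 7c + d = -353
Solving the system yields a = -2, b = 6, c = 5, d = 4.
So g(t) = -2t^3 + 6t^2 + 5t + 4.
Then g(6) = -182.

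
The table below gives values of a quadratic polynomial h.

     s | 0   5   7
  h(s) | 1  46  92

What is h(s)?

Write h(s) = as^2 + bs + c. Substituting each data point gives a linear system:
  c = 1
  25a + 5b + c = 46
  49a + 7b + c = 92
Solving the system yields a = 2, b = -1, c = 1.
So h(s) = 2s^2 - s + 1.
Check: h(5) = 46. ✓

h(s) = 2s^2 - s + 1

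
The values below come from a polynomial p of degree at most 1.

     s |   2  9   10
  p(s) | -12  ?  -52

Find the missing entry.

The 2 known points determine the degree-1 polynomial uniquely.
Write p(s) = as + b. Substituting each data point gives a linear system:
  2a + b = -12
  10a + b = -52
Solving the system yields a = -5, b = -2.
So p(s) = -5s - 2.
Then p(9) = -47.

-47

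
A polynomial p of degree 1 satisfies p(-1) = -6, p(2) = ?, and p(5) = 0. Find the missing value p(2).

The 2 known points determine the degree-1 polynomial uniquely.
Write p(n) = an + b. Substituting each data point gives a linear system:
  -a + b = -6
  5a + b = 0
Solving the system yields a = 1, b = -5.
So p(n) = n - 5.
Then p(2) = -3.

-3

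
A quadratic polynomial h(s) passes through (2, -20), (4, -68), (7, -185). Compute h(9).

Write h(s) = as^2 + bs + c. Substituting each data point gives a linear system:
  4a + 2b + c = -20
  16a + 4b + c = -68
  49a + 7b + c = -185
Solving the system yields a = -3, b = -6, c = 4.
So h(s) = -3s^2 - 6s + 4.
Then h(9) = -293.

-293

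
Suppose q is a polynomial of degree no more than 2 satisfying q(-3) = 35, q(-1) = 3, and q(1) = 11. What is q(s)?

q(s) = 5s^2 + 4s + 2

Write q(s) = as^2 + bs + c. Substituting each data point gives a linear system:
  9a - 3b + c = 35
  a - b + c = 3
  a + b + c = 11
Solving the system yields a = 5, b = 4, c = 2.
So q(s) = 5s^2 + 4s + 2.
Check: q(-1) = 3. ✓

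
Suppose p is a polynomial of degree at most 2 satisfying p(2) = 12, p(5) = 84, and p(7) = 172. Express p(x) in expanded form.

p(x) = 4x^2 - 4x + 4

Write p(x) = ax^2 + bx + c. Substituting each data point gives a linear system:
  4a + 2b + c = 12
  25a + 5b + c = 84
  49a + 7b + c = 172
Solving the system yields a = 4, b = -4, c = 4.
So p(x) = 4x^2 - 4x + 4.
Check: p(2) = 12. ✓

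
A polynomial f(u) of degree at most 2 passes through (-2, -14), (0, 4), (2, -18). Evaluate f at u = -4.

Forward differences of the values at u = -2, 0, 2:
  f  : -14  4  -18
  Δ  : 18  -22
  Δ^2: -40
The second differences are constant, confirming degree 2.
Interpolating (Newton forward form) and evaluating at u = -4 gives f(-4) = -72.

-72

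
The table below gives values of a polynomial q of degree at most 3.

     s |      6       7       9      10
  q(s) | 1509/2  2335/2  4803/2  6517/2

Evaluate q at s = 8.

Write q(s) = as^3 + bs^2 + cs + d. Substituting each data point gives a linear system:
  216a + 36b + 6c + d = 1509/2
  343a + 49b + 7c + d = 2335/2
  729a + 81b + 9c + d = 4803/2
  1000a + 100b + 10c + d = 6517/2
Solving the system yields a = 3, b = 2, c = 6, d = -3/2.
So q(s) = 3s^3 + 2s^2 + 6s - 3/2.
Then q(8) = 3421/2.

3421/2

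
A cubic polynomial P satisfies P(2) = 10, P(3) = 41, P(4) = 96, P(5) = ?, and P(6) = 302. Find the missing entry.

On equispaced nodes a degree-3 polynomial has vanishing fourth forward difference, so
  P(2) - 4·P(3) + 6·P(4) - 4·P(5) + P(6) = 0.
Substituting the known values and solving for P(5):
  -4·P(5) = -724
  P(5) = 181.

181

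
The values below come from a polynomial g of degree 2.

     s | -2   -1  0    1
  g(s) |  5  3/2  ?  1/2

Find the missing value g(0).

0

The 3 known points determine the degree-2 polynomial uniquely.
Write g(s) = as^2 + bs + c. Substituting each data point gives a linear system:
  4a - 2b + c = 5
  a - b + c = 3/2
  a + b + c = 1/2
Solving the system yields a = 1, b = -1/2, c = 0.
So g(s) = s^2 - (1/2)s.
Then g(0) = 0.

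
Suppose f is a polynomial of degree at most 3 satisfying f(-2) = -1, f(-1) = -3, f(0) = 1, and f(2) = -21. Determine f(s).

f(s) = -2s^3 - 3s^2 + 3s + 1

Write f(s) = as^3 + bs^2 + cs + d. Substituting each data point gives a linear system:
  -8a + 4b - 2c + d = -1
  -a + b - c + d = -3
  d = 1
  8a + 4b + 2c + d = -21
Solving the system yields a = -2, b = -3, c = 3, d = 1.
So f(s) = -2s^3 - 3s^2 + 3s + 1.
Check: f(-1) = -3. ✓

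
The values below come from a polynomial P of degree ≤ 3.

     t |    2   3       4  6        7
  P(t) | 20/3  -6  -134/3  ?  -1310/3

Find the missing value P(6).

The 4 known points determine the degree-3 polynomial uniquely.
Write P(t) = at^3 + bt^2 + ct + d. Substituting each data point gives a linear system:
  8a + 4b + 2c + d = 20/3
  27a + 9b + 3c + d = -6
  64a + 16b + 4c + d = -134/3
  343a + 49b + 7c + d = -1310/3
Solving the system yields a = -2, b = 5, c = 1/3, d = 2.
So P(t) = -2t^3 + 5t^2 + (1/3)t + 2.
Then P(6) = -248.

-248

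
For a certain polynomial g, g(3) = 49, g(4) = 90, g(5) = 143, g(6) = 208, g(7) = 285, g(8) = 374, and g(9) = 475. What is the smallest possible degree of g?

Forward differences of the values at x = 3, 4, 5, 6, 7, 8, 9:
  g  : 49  90  143  208  285  374  475
  Δ  : 41  53  65  77  89  101
  Δ^2: 12  12  12  12  12
  Δ^3: 0  0  0  0
  Δ^4: 0  0  0
  Δ^5: 0  0
  Δ^6: 0
The second differences are constant (12) and nonzero, while all higher differences vanish, so the minimal degree is 2.

2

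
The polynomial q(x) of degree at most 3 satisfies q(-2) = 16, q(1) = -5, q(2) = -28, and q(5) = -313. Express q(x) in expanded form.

q(x) = -2x^3 - 2x^2 - 3x + 2

Write q(x) = ax^3 + bx^2 + cx + d. Substituting each data point gives a linear system:
  -8a + 4b - 2c + d = 16
  a + b + c + d = -5
  8a + 4b + 2c + d = -28
  125a + 25b + 5c + d = -313
Solving the system yields a = -2, b = -2, c = -3, d = 2.
So q(x) = -2x^3 - 2x^2 - 3x + 2.
Check: q(2) = -28. ✓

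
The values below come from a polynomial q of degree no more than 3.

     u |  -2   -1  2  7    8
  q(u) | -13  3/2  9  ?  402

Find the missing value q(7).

523/2

The 4 known points determine the degree-3 polynomial uniquely.
Write q(u) = au^3 + bu^2 + cu + d. Substituting each data point gives a linear system:
  -8a + 4b - 2c + d = -13
  -a + b - c + d = 3/2
  8a + 4b + 2c + d = 9
  512a + 64b + 8c + d = 402
Solving the system yields a = 1, b = -2, c = 3/2, d = 6.
So q(u) = u³ - 2u² + (3/2)u + 6.
Then q(7) = 523/2.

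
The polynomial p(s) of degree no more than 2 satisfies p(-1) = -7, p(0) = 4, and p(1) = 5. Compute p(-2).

Forward differences of the values at s = -1, 0, 1:
  p  : -7  4  5
  Δ  : 11  1
  Δ^2: -10
The second differences are constant, confirming degree 2.
Interpolating (Newton forward form) and evaluating at s = -2 gives p(-2) = -28.

-28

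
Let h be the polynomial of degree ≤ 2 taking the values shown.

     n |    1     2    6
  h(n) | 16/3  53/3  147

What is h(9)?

Write h(n) = an^2 + bn + c. Substituting each data point gives a linear system:
  a + b + c = 16/3
  4a + 2b + c = 53/3
  36a + 6b + c = 147
Solving the system yields a = 4, b = 1/3, c = 1.
So h(n) = 4n² + (1/3)n + 1.
Then h(9) = 328.

328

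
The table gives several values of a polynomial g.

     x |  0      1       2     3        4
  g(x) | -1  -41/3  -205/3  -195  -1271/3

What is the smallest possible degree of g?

3

Forward differences of the values at x = 0, 1, 2, 3, 4:
  g  : -1  -41/3  -205/3  -195  -1271/3
  Δ  : -38/3  -164/3  -380/3  -686/3
  Δ^2: -42  -72  -102
  Δ^3: -30  -30
  Δ^4: 0
The third differences are constant (-30) and nonzero, while all higher differences vanish, so the minimal degree is 3.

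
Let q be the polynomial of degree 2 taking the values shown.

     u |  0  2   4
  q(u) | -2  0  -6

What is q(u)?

Using the Lagrange interpolation formula with nodes 0, 2, 4:
  L_0(u) = (u - 2)(u - 4) / 8
  L_1(u) = u(u - 4) / -4
  L_2(u) = u(u - 2) / 8
Then q(u) = -2·L_0(u) + 0·L_1(u) - 6·L_2(u).
Expanding and collecting terms gives q(u) = -u^2 + 3u - 2.
Check: q(2) = 0. ✓

q(u) = -u^2 + 3u - 2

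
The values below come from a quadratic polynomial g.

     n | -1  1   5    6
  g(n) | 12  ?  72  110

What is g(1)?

The 3 known points determine the degree-2 polynomial uniquely.
Write g(n) = an^2 + bn + c. Substituting each data point gives a linear system:
  a - b + c = 12
  25a + 5b + c = 72
  36a + 6b + c = 110
Solving the system yields a = 4, b = -6, c = 2.
So g(n) = 4n² - 6n + 2.
Then g(1) = 0.

0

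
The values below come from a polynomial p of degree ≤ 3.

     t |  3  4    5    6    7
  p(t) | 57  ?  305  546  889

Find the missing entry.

The 4 known points determine the degree-3 polynomial uniquely.
Write p(t) = at^3 + bt^2 + ct + d. Substituting each data point gives a linear system:
  27a + 9b + 3c + d = 57
  125a + 25b + 5c + d = 305
  216a + 36b + 6c + d = 546
  343a + 49b + 7c + d = 889
Solving the system yields a = 3, b = -3, c = 1, d = 0.
So p(t) = 3t^3 - 3t^2 + t.
Then p(4) = 148.

148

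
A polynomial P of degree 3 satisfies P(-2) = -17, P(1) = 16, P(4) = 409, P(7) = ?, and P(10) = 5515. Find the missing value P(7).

On equispaced nodes a degree-3 polynomial has vanishing fourth forward difference, so
  P(-2) - 4·P(1) + 6·P(4) - 4·P(7) + P(10) = 0.
Substituting the known values and solving for P(7):
  -4·P(7) = -7888
  P(7) = 1972.

1972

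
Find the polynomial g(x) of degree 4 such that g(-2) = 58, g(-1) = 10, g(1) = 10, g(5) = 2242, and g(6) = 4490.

g(x) = 3x^4 + 2x^3 + 5x^2 - 2x + 2

Using the Lagrange interpolation formula with nodes -2, -1, 1, 5, 6:
  L_0(x) = (x + 1)(x - 1)(x - 5)(x - 6) / 168
  L_1(x) = (x + 2)(x - 1)(x - 5)(x - 6) / -84
  L_2(x) = (x + 2)(x + 1)(x - 5)(x - 6) / 120
  L_3(x) = (x + 2)(x + 1)(x - 1)(x - 6) / -168
  L_4(x) = (x + 2)(x + 1)(x - 1)(x - 5) / 280
Then g(x) = 58·L_0(x) + 10·L_1(x) + 10·L_2(x) + 2242·L_3(x) + 4490·L_4(x).
Expanding and collecting terms gives g(x) = 3x^4 + 2x^3 + 5x^2 - 2x + 2.
Check: g(-1) = 10. ✓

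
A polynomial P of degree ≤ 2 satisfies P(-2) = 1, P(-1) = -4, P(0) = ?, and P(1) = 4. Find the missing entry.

The 3 known points determine the degree-2 polynomial uniquely.
Write P(x) = ax^2 + bx + c. Substituting each data point gives a linear system:
  4a - 2b + c = 1
  a - b + c = -4
  a + b + c = 4
Solving the system yields a = 3, b = 4, c = -3.
So P(x) = 3x² + 4x - 3.
Then P(0) = -3.

-3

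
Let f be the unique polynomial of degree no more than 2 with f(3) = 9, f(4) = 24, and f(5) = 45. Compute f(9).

189

Using the Lagrange interpolation formula with nodes 3, 4, 5:
  L_0(x) = (x - 4)(x - 5) / 2
  L_1(x) = (x - 3)(x - 5) / -1
  L_2(x) = (x - 3)(x - 4) / 2
Then f(x) = 9·L_0(x) + 24·L_1(x) + 45·L_2(x).
Expanding and collecting terms gives f(x) = 3x² - 6x.
Evaluating at x = 9: f(9) = 189.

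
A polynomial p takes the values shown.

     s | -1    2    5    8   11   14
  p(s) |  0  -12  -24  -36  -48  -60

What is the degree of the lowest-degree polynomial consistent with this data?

Forward differences of the values at s = -1, 2, 5, 8, 11, 14:
  p  : 0  -12  -24  -36  -48  -60
  Δ  : -12  -12  -12  -12  -12
  Δ^2: 0  0  0  0
  Δ^3: 0  0  0
  Δ^4: 0  0
  Δ^5: 0
The first differences are constant (-12) and nonzero, while all higher differences vanish, so the minimal degree is 1.

1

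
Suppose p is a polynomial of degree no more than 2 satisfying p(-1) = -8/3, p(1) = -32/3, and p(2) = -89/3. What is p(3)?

-176/3

Using the Lagrange interpolation formula with nodes -1, 1, 2:
  L_0(x) = (x - 1)(x - 2) / 6
  L_1(x) = (x + 1)(x - 2) / -2
  L_2(x) = (x + 1)(x - 1) / 3
Then p(x) = -8/3·L_0(x) - 32/3·L_1(x) - 89/3·L_2(x).
Expanding and collecting terms gives p(x) = -5x² - 4x - 5/3.
Evaluating at x = 3: p(3) = -176/3.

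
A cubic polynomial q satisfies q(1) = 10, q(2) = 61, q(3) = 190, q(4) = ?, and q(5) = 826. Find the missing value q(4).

On equispaced nodes a degree-3 polynomial has vanishing fourth forward difference, so
  q(1) - 4·q(2) + 6·q(3) - 4·q(4) + q(5) = 0.
Substituting the known values and solving for q(4):
  -4·q(4) = -1732
  q(4) = 433.

433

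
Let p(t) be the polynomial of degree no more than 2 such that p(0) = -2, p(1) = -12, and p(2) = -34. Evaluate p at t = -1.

-4

Forward differences of the values at t = 0, 1, 2:
  p  : -2  -12  -34
  Δ  : -10  -22
  Δ^2: -12
The second differences are constant, confirming degree 2.
Interpolating (Newton forward form) and evaluating at t = -1 gives p(-1) = -4.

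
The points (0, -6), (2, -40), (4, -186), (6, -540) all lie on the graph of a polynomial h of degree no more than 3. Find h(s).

h(s) = -2s^3 - 2s^2 - 5s - 6

Write h(s) = as^3 + bs^2 + cs + d. Substituting each data point gives a linear system:
  d = -6
  8a + 4b + 2c + d = -40
  64a + 16b + 4c + d = -186
  216a + 36b + 6c + d = -540
Solving the system yields a = -2, b = -2, c = -5, d = -6.
So h(s) = -2s³ - 2s² - 5s - 6.
Check: h(0) = -6. ✓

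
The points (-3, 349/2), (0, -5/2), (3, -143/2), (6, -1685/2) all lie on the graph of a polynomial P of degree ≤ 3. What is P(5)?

-915/2

Using the Lagrange interpolation formula with nodes -3, 0, 3, 6:
  L_0(s) = s(s - 3)(s - 6) / -162
  L_1(s) = (s + 3)(s - 3)(s - 6) / 54
  L_2(s) = (s + 3)s(s - 6) / -54
  L_3(s) = (s + 3)s(s - 3) / 162
Then P(s) = 349/2·L_0(s) - 5/2·L_1(s) - 143/2·L_2(s) - 1685/2·L_3(s).
Expanding and collecting terms gives P(s) = -5s^3 + 6s^2 + 4s - 5/2.
Evaluating at s = 5: P(5) = -915/2.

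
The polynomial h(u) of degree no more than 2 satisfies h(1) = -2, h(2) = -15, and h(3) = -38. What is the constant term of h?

Write h(u) = au^2 + bu + c. Substituting each data point gives a linear system:
  a + b + c = -2
  4a + 2b + c = -15
  9a + 3b + c = -38
Solving the system yields a = -5, b = 2, c = 1.
So h(u) = -5u^2 + 2u + 1.
The constant term is 1.

1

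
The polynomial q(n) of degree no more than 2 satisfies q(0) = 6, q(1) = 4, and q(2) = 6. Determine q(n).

q(n) = 2n^2 - 4n + 6

Write q(n) = an^2 + bn + c. Substituting each data point gives a linear system:
  c = 6
  a + b + c = 4
  4a + 2b + c = 6
Solving the system yields a = 2, b = -4, c = 6.
So q(n) = 2n^2 - 4n + 6.
Check: q(0) = 6. ✓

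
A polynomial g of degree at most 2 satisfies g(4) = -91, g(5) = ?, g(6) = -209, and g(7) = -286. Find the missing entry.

On equispaced nodes a degree-2 polynomial has vanishing third forward difference, so
  - g(4) + 3·g(5) - 3·g(6) + g(7) = 0.
Substituting the known values and solving for g(5):
  3·g(5) = -432
  g(5) = -144.

-144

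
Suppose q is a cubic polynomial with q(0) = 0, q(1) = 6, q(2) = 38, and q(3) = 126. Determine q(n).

q(n) = 5n^3 - 2n^2 + 3n

Write q(n) = an^3 + bn^2 + cn + d. Substituting each data point gives a linear system:
  d = 0
  a + b + c + d = 6
  8a + 4b + 2c + d = 38
  27a + 9b + 3c + d = 126
Solving the system yields a = 5, b = -2, c = 3, d = 0.
So q(n) = 5n^3 - 2n^2 + 3n.
Check: q(0) = 0. ✓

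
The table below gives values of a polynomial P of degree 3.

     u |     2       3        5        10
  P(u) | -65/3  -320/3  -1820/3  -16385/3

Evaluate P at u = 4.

Write P(u) = au^3 + bu^2 + cu + d. Substituting each data point gives a linear system:
  8a + 4b + 2c + d = -65/3
  27a + 9b + 3c + d = -320/3
  125a + 25b + 5c + d = -1820/3
  1000a + 100b + 10c + d = -16385/3
Solving the system yields a = -6, b = 5, c = 4, d = -5/3.
So P(u) = -6u^3 + 5u^2 + 4u - 5/3.
Then P(4) = -869/3.

-869/3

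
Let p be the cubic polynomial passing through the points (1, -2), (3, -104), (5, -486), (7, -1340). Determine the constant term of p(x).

4

Write p(x) = ax^3 + bx^2 + cx + d. Substituting each data point gives a linear system:
  a + b + c + d = -2
  27a + 9b + 3c + d = -104
  125a + 25b + 5c + d = -486
  343a + 49b + 7c + d = -1340
Solving the system yields a = -4, b = 1, c = -3, d = 4.
So p(x) = -4x^3 + x^2 - 3x + 4.
The constant term is 4.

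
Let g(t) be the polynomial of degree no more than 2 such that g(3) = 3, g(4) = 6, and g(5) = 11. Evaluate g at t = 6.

18

Using the Lagrange interpolation formula with nodes 3, 4, 5:
  L_0(t) = (t - 4)(t - 5) / 2
  L_1(t) = (t - 3)(t - 5) / -1
  L_2(t) = (t - 3)(t - 4) / 2
Then g(t) = 3·L_0(t) + 6·L_1(t) + 11·L_2(t).
Expanding and collecting terms gives g(t) = t^2 - 4t + 6.
Evaluating at t = 6: g(6) = 18.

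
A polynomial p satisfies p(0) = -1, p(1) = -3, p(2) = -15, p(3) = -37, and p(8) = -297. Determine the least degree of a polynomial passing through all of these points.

2

Divided differences on the nodes 0, 1, 2, 3, 8:
  order 0: -1  -3  -15  -37  -297
  order 1: -2  -12  -22  -52
  order 2: -5  -5  -5
  order 3: 0  0
  order 4: 0
The order-2 divided differences are all -5 (nonzero) and every higher order vanishes, so the data lies on a polynomial of degree exactly 2.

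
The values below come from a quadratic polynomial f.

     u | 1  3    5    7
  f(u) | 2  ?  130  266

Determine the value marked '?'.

42

The 3 known points determine the degree-2 polynomial uniquely.
Write f(u) = au^2 + bu + c. Substituting each data point gives a linear system:
  a + b + c = 2
  25a + 5b + c = 130
  49a + 7b + c = 266
Solving the system yields a = 6, b = -4, c = 0.
So f(u) = 6u^2 - 4u.
Then f(3) = 42.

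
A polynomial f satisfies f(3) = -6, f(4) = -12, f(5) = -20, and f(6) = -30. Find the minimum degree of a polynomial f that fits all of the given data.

2

Forward differences of the values at s = 3, 4, 5, 6:
  f  : -6  -12  -20  -30
  Δ  : -6  -8  -10
  Δ^2: -2  -2
  Δ^3: 0
The second differences are constant (-2) and nonzero, while all higher differences vanish, so the minimal degree is 2.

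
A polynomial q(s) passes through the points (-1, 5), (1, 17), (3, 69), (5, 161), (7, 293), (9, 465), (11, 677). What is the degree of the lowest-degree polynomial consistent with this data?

2

Forward differences of the values at s = -1, 1, 3, 5, 7, 9, 11:
  q  : 5  17  69  161  293  465  677
  Δ  : 12  52  92  132  172  212
  Δ^2: 40  40  40  40  40
  Δ^3: 0  0  0  0
  Δ^4: 0  0  0
  Δ^5: 0  0
  Δ^6: 0
The second differences are constant (40) and nonzero, while all higher differences vanish, so the minimal degree is 2.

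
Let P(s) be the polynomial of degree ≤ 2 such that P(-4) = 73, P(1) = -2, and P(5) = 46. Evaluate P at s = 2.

Write P(s) = as^2 + bs + c. Substituting each data point gives a linear system:
  16a - 4b + c = 73
  a + b + c = -2
  25a + 5b + c = 46
Solving the system yields a = 3, b = -6, c = 1.
So P(s) = 3s^2 - 6s + 1.
Then P(2) = 1.

1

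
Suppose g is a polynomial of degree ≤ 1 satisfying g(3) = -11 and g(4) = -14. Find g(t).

Using the Lagrange interpolation formula with nodes 3, 4:
  L_0(t) = (t - 4) / -1
  L_1(t) = (t - 3) / 1
Then g(t) = -11·L_0(t) - 14·L_1(t).
Expanding and collecting terms gives g(t) = -3t - 2.
Check: g(4) = -14. ✓

g(t) = -3t - 2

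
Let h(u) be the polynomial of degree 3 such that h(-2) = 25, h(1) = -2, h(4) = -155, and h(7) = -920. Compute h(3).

-60

Using the Lagrange interpolation formula with nodes -2, 1, 4, 7:
  L_0(u) = (u - 1)(u - 4)(u - 7) / -162
  L_1(u) = (u + 2)(u - 4)(u - 7) / 54
  L_2(u) = (u + 2)(u - 1)(u - 7) / -54
  L_3(u) = (u + 2)(u - 1)(u - 4) / 162
Then h(u) = 25·L_0(u) - 2·L_1(u) - 155·L_2(u) - 920·L_3(u).
Expanding and collecting terms gives h(u) = -3u³ + 2u² + 2u - 3.
Evaluating at u = 3: h(3) = -60.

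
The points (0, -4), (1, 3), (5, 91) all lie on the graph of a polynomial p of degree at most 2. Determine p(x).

p(x) = 3x^2 + 4x - 4

Write p(x) = ax^2 + bx + c. Substituting each data point gives a linear system:
  c = -4
  a + b + c = 3
  25a + 5b + c = 91
Solving the system yields a = 3, b = 4, c = -4.
So p(x) = 3x^2 + 4x - 4.
Check: p(1) = 3. ✓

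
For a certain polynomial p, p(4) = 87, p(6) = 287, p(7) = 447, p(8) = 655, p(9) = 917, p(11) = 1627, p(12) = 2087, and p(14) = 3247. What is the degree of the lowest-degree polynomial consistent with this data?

Divided differences on the nodes 4, 6, 7, 8, 9, 11, 12, 14:
  order 0: 87  287  447  655  917  1627  2087  3247
  order 1: 100  160  208  262  355  460  580
  order 2: 20  24  27  31  35  40
  order 3: 1  1  1  1  1
  order 4: 0  0  0  0
  order 5: 0  0  0
  order 6: 0  0
  order 7: 0
The order-3 divided differences are all 1 (nonzero) and every higher order vanishes, so the data lies on a polynomial of degree exactly 3.

3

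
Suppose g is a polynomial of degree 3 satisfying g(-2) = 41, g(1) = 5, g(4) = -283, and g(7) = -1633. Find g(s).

Write g(s) = as^3 + bs^2 + cs + d. Substituting each data point gives a linear system:
  -8a + 4b - 2c + d = 41
  a + b + c + d = 5
  64a + 16b + 4c + d = -283
  343a + 49b + 7c + d = -1633
Solving the system yields a = -5, b = 1, c = 4, d = 5.
So g(s) = -5s³ + s² + 4s + 5.
Check: g(7) = -1633. ✓

g(s) = -5s^3 + s^2 + 4s + 5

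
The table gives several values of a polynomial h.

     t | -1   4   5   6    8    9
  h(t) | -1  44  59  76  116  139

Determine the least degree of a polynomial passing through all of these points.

Divided differences on the nodes -1, 4, 5, 6, 8, 9:
  order 0: -1  44  59  76  116  139
  order 1: 9  15  17  20  23
  order 2: 1  1  1  1
  order 3: 0  0  0
  order 4: 0  0
  order 5: 0
The order-2 divided differences are all 1 (nonzero) and every higher order vanishes, so the data lies on a polynomial of degree exactly 2.

2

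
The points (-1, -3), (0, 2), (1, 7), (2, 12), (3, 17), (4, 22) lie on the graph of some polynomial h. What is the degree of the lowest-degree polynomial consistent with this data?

1

Forward differences of the values at s = -1, 0, 1, 2, 3, 4:
  h  : -3  2  7  12  17  22
  Δ  : 5  5  5  5  5
  Δ^2: 0  0  0  0
  Δ^3: 0  0  0
  Δ^4: 0  0
  Δ^5: 0
The first differences are constant (5) and nonzero, while all higher differences vanish, so the minimal degree is 1.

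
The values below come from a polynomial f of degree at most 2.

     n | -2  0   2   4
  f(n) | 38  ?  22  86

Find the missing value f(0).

On equispaced nodes a degree-2 polynomial has vanishing third forward difference, so
  - f(-2) + 3·f(0) - 3·f(2) + f(4) = 0.
Substituting the known values and solving for f(0):
  3·f(0) = 18
  f(0) = 6.

6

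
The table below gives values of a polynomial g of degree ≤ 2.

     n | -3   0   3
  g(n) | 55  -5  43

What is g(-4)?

99

Using the Lagrange interpolation formula with nodes -3, 0, 3:
  L_0(n) = n(n - 3) / 18
  L_1(n) = (n + 3)(n - 3) / -9
  L_2(n) = (n + 3)n / 18
Then g(n) = 55·L_0(n) - 5·L_1(n) + 43·L_2(n).
Expanding and collecting terms gives g(n) = 6n^2 - 2n - 5.
Evaluating at n = -4: g(-4) = 99.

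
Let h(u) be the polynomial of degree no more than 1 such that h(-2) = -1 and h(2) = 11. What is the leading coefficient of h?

Write h(u) = au + b. Substituting each data point gives a linear system:
  -2a + b = -1
  2a + b = 11
Solving the system yields a = 3, b = 5.
So h(u) = 3u + 5.
The leading coefficient is 3.

3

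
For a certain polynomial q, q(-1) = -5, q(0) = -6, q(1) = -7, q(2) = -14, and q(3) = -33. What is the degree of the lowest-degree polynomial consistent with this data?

3

Forward differences of the values at s = -1, 0, 1, 2, 3:
  q  : -5  -6  -7  -14  -33
  Δ  : -1  -1  -7  -19
  Δ^2: 0  -6  -12
  Δ^3: -6  -6
  Δ^4: 0
The third differences are constant (-6) and nonzero, while all higher differences vanish, so the minimal degree is 3.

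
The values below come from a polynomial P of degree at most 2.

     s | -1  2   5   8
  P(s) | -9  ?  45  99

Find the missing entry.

9

On equispaced nodes a degree-2 polynomial has vanishing third forward difference, so
  - P(-1) + 3·P(2) - 3·P(5) + P(8) = 0.
Substituting the known values and solving for P(2):
  3·P(2) = 27
  P(2) = 9.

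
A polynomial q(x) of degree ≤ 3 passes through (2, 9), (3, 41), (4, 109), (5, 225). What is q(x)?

q(x) = 2x^3 - 6x + 5

Using the Lagrange interpolation formula with nodes 2, 3, 4, 5:
  L_0(x) = (x - 3)(x - 4)(x - 5) / -6
  L_1(x) = (x - 2)(x - 4)(x - 5) / 2
  L_2(x) = (x - 2)(x - 3)(x - 5) / -2
  L_3(x) = (x - 2)(x - 3)(x - 4) / 6
Then q(x) = 9·L_0(x) + 41·L_1(x) + 109·L_2(x) + 225·L_3(x).
Expanding and collecting terms gives q(x) = 2x^3 - 6x + 5.
Check: q(3) = 41. ✓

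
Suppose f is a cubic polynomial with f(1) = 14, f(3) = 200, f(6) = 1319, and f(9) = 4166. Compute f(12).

9551

Write f(s) = as^3 + bs^2 + cs + d. Substituting each data point gives a linear system:
  a + b + c + d = 14
  27a + 9b + 3c + d = 200
  216a + 36b + 6c + d = 1319
  729a + 81b + 9c + d = 4166
Solving the system yields a = 5, b = 6, c = 4, d = -1.
So f(s) = 5s³ + 6s² + 4s - 1.
Then f(12) = 9551.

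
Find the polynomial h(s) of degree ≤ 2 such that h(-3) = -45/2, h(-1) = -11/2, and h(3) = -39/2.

Write h(s) = as^2 + bs + c. Substituting each data point gives a linear system:
  9a - 3b + c = -45/2
  a - b + c = -11/2
  9a + 3b + c = -39/2
Solving the system yields a = -2, b = 1/2, c = -3.
So h(s) = -2s² + (1/2)s - 3.
Check: h(-3) = -45/2. ✓

h(s) = -2s^2 + (1/2)s - 3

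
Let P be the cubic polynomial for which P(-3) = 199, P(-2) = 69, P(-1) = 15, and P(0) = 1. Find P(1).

Write P(x) = ax^3 + bx^2 + cx + d. Substituting each data point gives a linear system:
  -27a + 9b - 3c + d = 199
  -8a + 4b - 2c + d = 69
  -a + b - c + d = 15
  d = 1
Solving the system yields a = -6, b = 2, c = -6, d = 1.
So P(x) = -6x³ + 2x² - 6x + 1.
Then P(1) = -9.

-9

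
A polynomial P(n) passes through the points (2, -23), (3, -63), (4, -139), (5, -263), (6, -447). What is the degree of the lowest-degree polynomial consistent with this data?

3

Forward differences of the values at n = 2, 3, 4, 5, 6:
  P  : -23  -63  -139  -263  -447
  Δ  : -40  -76  -124  -184
  Δ^2: -36  -48  -60
  Δ^3: -12  -12
  Δ^4: 0
The third differences are constant (-12) and nonzero, while all higher differences vanish, so the minimal degree is 3.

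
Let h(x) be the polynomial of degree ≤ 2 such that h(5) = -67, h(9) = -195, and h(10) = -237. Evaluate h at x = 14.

-445

Using the Lagrange interpolation formula with nodes 5, 9, 10:
  L_0(x) = (x - 9)(x - 10) / 20
  L_1(x) = (x - 5)(x - 10) / -4
  L_2(x) = (x - 5)(x - 9) / 5
Then h(x) = -67·L_0(x) - 195·L_1(x) - 237·L_2(x).
Expanding and collecting terms gives h(x) = -2x² - 4x + 3.
Evaluating at x = 14: h(14) = -445.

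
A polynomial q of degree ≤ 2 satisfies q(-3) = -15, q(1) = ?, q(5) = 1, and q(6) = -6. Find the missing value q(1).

The 3 known points determine the degree-2 polynomial uniquely.
Write q(x) = ax^2 + bx + c. Substituting each data point gives a linear system:
  9a - 3b + c = -15
  25a + 5b + c = 1
  36a + 6b + c = -6
Solving the system yields a = -1, b = 4, c = 6.
So q(x) = -x² + 4x + 6.
Then q(1) = 9.

9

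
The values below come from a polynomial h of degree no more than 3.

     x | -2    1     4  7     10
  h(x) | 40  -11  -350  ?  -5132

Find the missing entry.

The 4 known points determine the degree-3 polynomial uniquely.
Write h(x) = ax^3 + bx^2 + cx + d. Substituting each data point gives a linear system:
  -8a + 4b - 2c + d = 40
  a + b + c + d = -11
  64a + 16b + 4c + d = -350
  1000a + 100b + 10c + d = -5132
Solving the system yields a = -5, b = -1, c = -3, d = -2.
So h(x) = -5x^3 - x^2 - 3x - 2.
Then h(7) = -1787.

-1787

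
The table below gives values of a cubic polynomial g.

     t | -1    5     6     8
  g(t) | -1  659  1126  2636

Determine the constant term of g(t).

Write g(t) = at^3 + bt^2 + ct + d. Substituting each data point gives a linear system:
  -a + b - c + d = -1
  125a + 25b + 5c + d = 659
  216a + 36b + 6c + d = 1126
  512a + 64b + 8c + d = 2636
Solving the system yields a = 5, b = 1, c = 1, d = 4.
So g(t) = 5t^3 + t^2 + t + 4.
The constant term is 4.

4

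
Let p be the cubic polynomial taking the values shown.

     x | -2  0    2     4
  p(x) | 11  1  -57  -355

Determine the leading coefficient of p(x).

Write p(x) = ax^3 + bx^2 + cx + d. Substituting each data point gives a linear system:
  -8a + 4b - 2c + d = 11
  d = 1
  8a + 4b + 2c + d = -57
  64a + 16b + 4c + d = -355
Solving the system yields a = -4, b = -6, c = -1, d = 1.
So p(x) = -4x³ - 6x² - x + 1.
The leading coefficient is -4.

-4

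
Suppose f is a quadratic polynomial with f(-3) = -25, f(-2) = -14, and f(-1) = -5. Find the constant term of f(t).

2

Write f(t) = at^2 + bt + c. Substituting each data point gives a linear system:
  9a - 3b + c = -25
  4a - 2b + c = -14
  a - b + c = -5
Solving the system yields a = -1, b = 6, c = 2.
So f(t) = -t² + 6t + 2.
The constant term is 2.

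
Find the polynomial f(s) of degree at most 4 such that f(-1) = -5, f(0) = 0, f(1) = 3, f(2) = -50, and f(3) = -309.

f(s) = -4s^4 - s^3 + 3s^2 + 5s

Write f(s) = as^4 + bs^3 + cs^2 + ds + e. Substituting each data point gives a linear system:
  a - b + c - d + e = -5
  e = 0
  a + b + c + d + e = 3
  16a + 8b + 4c + 2d + e = -50
  81a + 27b + 9c + 3d + e = -309
Solving the system yields a = -4, b = -1, c = 3, d = 5, e = 0.
So f(s) = -4s^4 - s^3 + 3s^2 + 5s.
Check: f(2) = -50. ✓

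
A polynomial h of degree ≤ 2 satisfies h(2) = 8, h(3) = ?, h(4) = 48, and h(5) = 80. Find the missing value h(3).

24

On equispaced nodes a degree-2 polynomial has vanishing third forward difference, so
  - h(2) + 3·h(3) - 3·h(4) + h(5) = 0.
Substituting the known values and solving for h(3):
  3·h(3) = 72
  h(3) = 24.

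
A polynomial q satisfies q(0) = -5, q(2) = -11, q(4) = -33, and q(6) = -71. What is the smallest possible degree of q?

2

Forward differences of the values at t = 0, 2, 4, 6:
  q  : -5  -11  -33  -71
  Δ  : -6  -22  -38
  Δ^2: -16  -16
  Δ^3: 0
The second differences are constant (-16) and nonzero, while all higher differences vanish, so the minimal degree is 2.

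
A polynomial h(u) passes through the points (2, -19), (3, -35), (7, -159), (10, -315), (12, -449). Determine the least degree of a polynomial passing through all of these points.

Divided differences on the nodes 2, 3, 7, 10, 12:
  order 0: -19  -35  -159  -315  -449
  order 1: -16  -31  -52  -67
  order 2: -3  -3  -3
  order 3: 0  0
  order 4: 0
The order-2 divided differences are all -3 (nonzero) and every higher order vanishes, so the data lies on a polynomial of degree exactly 2.

2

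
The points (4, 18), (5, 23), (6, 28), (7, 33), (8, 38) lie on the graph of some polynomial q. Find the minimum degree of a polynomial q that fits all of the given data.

1

Forward differences of the values at u = 4, 5, 6, 7, 8:
  q  : 18  23  28  33  38
  Δ  : 5  5  5  5
  Δ^2: 0  0  0
  Δ^3: 0  0
  Δ^4: 0
The first differences are constant (5) and nonzero, while all higher differences vanish, so the minimal degree is 1.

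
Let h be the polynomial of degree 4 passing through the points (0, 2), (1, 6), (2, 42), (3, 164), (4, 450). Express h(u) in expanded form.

h(u) = u^4 + 3u^3 + 2

Write h(u) = au^4 + bu^3 + cu^2 + du + e. Substituting each data point gives a linear system:
  e = 2
  a + b + c + d + e = 6
  16a + 8b + 4c + 2d + e = 42
  81a + 27b + 9c + 3d + e = 164
  256a + 64b + 16c + 4d + e = 450
Solving the system yields a = 1, b = 3, c = 0, d = 0, e = 2.
So h(u) = u^4 + 3u^3 + 2.
Check: h(0) = 2. ✓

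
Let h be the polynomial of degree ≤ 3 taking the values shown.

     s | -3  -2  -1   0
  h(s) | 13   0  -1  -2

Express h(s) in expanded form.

Write h(s) = as^3 + bs^2 + cs + d. Substituting each data point gives a linear system:
  -27a + 9b - 3c + d = 13
  -8a + 4b - 2c + d = 0
  -a + b - c + d = -1
  d = -2
Solving the system yields a = -2, b = -6, c = -5, d = -2.
So h(s) = -2s^3 - 6s^2 - 5s - 2.
Check: h(-3) = 13. ✓

h(s) = -2s^3 - 6s^2 - 5s - 2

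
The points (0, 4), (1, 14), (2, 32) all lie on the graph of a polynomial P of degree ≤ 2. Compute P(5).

Forward differences of the values at u = 0, 1, 2:
  P  : 4  14  32
  Δ  : 10  18
  Δ^2: 8
The second differences are constant, confirming degree 2.
Interpolating (Newton forward form) and evaluating at u = 5 gives P(5) = 134.

134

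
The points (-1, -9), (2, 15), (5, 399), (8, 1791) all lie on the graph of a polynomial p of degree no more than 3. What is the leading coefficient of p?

4

Write p(s) = as^3 + bs^2 + cs + d. Substituting each data point gives a linear system:
  -a + b - c + d = -9
  8a + 4b + 2c + d = 15
  125a + 25b + 5c + d = 399
  512a + 64b + 8c + d = 1791
Solving the system yields a = 4, b = -4, c = 0, d = -1.
So p(s) = 4s^3 - 4s^2 - 1.
The leading coefficient is 4.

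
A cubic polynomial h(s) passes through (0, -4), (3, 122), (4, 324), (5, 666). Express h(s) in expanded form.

h(s) = 6s^3 - 2s^2 - 6s - 4

Write h(s) = as^3 + bs^2 + cs + d. Substituting each data point gives a linear system:
  d = -4
  27a + 9b + 3c + d = 122
  64a + 16b + 4c + d = 324
  125a + 25b + 5c + d = 666
Solving the system yields a = 6, b = -2, c = -6, d = -4.
So h(s) = 6s³ - 2s² - 6s - 4.
Check: h(0) = -4. ✓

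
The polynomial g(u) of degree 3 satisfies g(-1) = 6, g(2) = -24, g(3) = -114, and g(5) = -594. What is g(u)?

Write g(u) = au^3 + bu^2 + cu + d. Substituting each data point gives a linear system:
  -a + b - c + d = 6
  8a + 4b + 2c + d = -24
  27a + 9b + 3c + d = -114
  125a + 25b + 5c + d = -594
Solving the system yields a = -5, b = 0, c = 5, d = 6.
So g(u) = -5u^3 + 5u + 6.
Check: g(-1) = 6. ✓

g(u) = -5u^3 + 5u + 6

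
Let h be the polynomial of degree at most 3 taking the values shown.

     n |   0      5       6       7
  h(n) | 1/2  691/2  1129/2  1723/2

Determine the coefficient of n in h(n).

4

Write h(n) = an^3 + bn^2 + cn + d. Substituting each data point gives a linear system:
  d = 1/2
  125a + 25b + 5c + d = 691/2
  216a + 36b + 6c + d = 1129/2
  343a + 49b + 7c + d = 1723/2
Solving the system yields a = 2, b = 3, c = 4, d = 1/2.
So h(n) = 2n^3 + 3n^2 + 4n + 1/2.
The coefficient of n is 4.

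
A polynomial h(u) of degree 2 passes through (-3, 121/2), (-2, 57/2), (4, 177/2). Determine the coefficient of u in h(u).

-2

Write h(u) = au^2 + bu + c. Substituting each data point gives a linear system:
  9a - 3b + c = 121/2
  4a - 2b + c = 57/2
  16a + 4b + c = 177/2
Solving the system yields a = 6, b = -2, c = 1/2.
So h(u) = 6u² - 2u + 1/2.
The coefficient of u is -2.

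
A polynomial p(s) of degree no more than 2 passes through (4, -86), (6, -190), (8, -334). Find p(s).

Using the Lagrange interpolation formula with nodes 4, 6, 8:
  L_0(s) = (s - 6)(s - 8) / 8
  L_1(s) = (s - 4)(s - 8) / -4
  L_2(s) = (s - 4)(s - 6) / 8
Then p(s) = -86·L_0(s) - 190·L_1(s) - 334·L_2(s).
Expanding and collecting terms gives p(s) = -5s^2 - 2s + 2.
Check: p(4) = -86. ✓

p(s) = -5s^2 - 2s + 2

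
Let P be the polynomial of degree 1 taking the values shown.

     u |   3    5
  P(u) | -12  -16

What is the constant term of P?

Write P(u) = au + b. Substituting each data point gives a linear system:
  3a + b = -12
  5a + b = -16
Solving the system yields a = -2, b = -6.
So P(u) = -2u - 6.
The constant term is -6.

-6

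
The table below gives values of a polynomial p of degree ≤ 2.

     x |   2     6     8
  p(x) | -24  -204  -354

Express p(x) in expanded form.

p(x) = -5x^2 - 5x + 6

Write p(x) = ax^2 + bx + c. Substituting each data point gives a linear system:
  4a + 2b + c = -24
  36a + 6b + c = -204
  64a + 8b + c = -354
Solving the system yields a = -5, b = -5, c = 6.
So p(x) = -5x^2 - 5x + 6.
Check: p(2) = -24. ✓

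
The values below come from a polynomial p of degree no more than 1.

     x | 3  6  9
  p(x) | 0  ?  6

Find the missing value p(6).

The 2 known points determine the degree-1 polynomial uniquely.
Write p(x) = ax + b. Substituting each data point gives a linear system:
  3a + b = 0
  9a + b = 6
Solving the system yields a = 1, b = -3.
So p(x) = x - 3.
Then p(6) = 3.

3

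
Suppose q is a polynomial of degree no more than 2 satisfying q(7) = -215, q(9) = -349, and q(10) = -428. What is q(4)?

Write q(s) = as^2 + bs + c. Substituting each data point gives a linear system:
  49a + 7b + c = -215
  81a + 9b + c = -349
  100a + 10b + c = -428
Solving the system yields a = -4, b = -3, c = 2.
So q(s) = -4s² - 3s + 2.
Then q(4) = -74.

-74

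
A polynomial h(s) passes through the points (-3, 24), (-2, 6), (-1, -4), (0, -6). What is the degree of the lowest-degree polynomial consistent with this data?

Forward differences of the values at s = -3, -2, -1, 0:
  h  : 24  6  -4  -6
  Δ  : -18  -10  -2
  Δ^2: 8  8
  Δ^3: 0
The second differences are constant (8) and nonzero, while all higher differences vanish, so the minimal degree is 2.

2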